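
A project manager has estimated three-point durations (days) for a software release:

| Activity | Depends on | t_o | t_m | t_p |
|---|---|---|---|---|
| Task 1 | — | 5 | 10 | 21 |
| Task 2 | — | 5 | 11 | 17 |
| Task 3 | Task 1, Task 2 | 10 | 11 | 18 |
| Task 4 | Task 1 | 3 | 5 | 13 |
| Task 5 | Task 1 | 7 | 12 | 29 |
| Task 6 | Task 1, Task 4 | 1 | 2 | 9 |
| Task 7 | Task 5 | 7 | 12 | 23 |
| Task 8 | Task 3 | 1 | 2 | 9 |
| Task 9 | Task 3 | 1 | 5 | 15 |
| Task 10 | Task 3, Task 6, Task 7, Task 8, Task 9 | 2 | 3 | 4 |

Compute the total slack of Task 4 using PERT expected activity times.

te_Task 1 = (5 + 4·10 + 21)/6 = 66/6 = 11
te_Task 2 = (5 + 4·11 + 17)/6 = 66/6 = 11
te_Task 3 = (10 + 4·11 + 18)/6 = 72/6 = 12
te_Task 4 = (3 + 4·5 + 13)/6 = 36/6 = 6
te_Task 5 = (7 + 4·12 + 29)/6 = 84/6 = 14
te_Task 6 = (1 + 4·2 + 9)/6 = 18/6 = 3
te_Task 7 = (7 + 4·12 + 23)/6 = 78/6 = 13
te_Task 8 = (1 + 4·2 + 9)/6 = 18/6 = 3
te_Task 9 = (1 + 4·5 + 15)/6 = 36/6 = 6
te_Task 10 = (2 + 4·3 + 4)/6 = 18/6 = 3

Forward pass:
ES_Task 1 = 0; EF_Task 1 = 11
ES_Task 2 = 0; EF_Task 2 = 11
ES_Task 3 = max(EF_Task 1=11, EF_Task 2=11) = 11; EF_Task 3 = 11+12 = 23
ES_Task 4 = 11; EF_Task 4 = 11+6 = 17
ES_Task 5 = 11; EF_Task 5 = 11+14 = 25
ES_Task 6 = max(EF_Task 1=11, EF_Task 4=17) = 17; EF_Task 6 = 17+3 = 20
ES_Task 7 = 25; EF_Task 7 = 25+13 = 38
ES_Task 8 = 23; EF_Task 8 = 23+3 = 26
ES_Task 9 = 23; EF_Task 9 = 23+6 = 29
ES_Task 10 = max(EF_Task 3=23, EF_Task 6=20, EF_Task 7=38, EF_Task 8=26, EF_Task 9=29) = 38; EF_Task 10 = 38+3 = 41
Expected project duration μ = 41 days. Critical path: Task 1 → Task 5 → Task 7 → Task 10.

Backward pass:
LF_Task 10 = 41; LS_Task 10 = 41−3 = 38
LF_Task 9 = LS_Task 10 = 38; LS_Task 9 = 38−6 = 32
LF_Task 8 = LS_Task 10 = 38; LS_Task 8 = 38−3 = 35
LF_Task 7 = LS_Task 10 = 38; LS_Task 7 = 38−13 = 25
LF_Task 6 = LS_Task 10 = 38; LS_Task 6 = 38−3 = 35
LF_Task 5 = LS_Task 7 = 25; LS_Task 5 = 25−14 = 11
LF_Task 4 = LS_Task 6 = 35; LS_Task 4 = 35−6 = 29
LF_Task 3 = min(LS_Task 8=35, LS_Task 9=32, LS_Task 10=38) = 32; LS_Task 3 = 32−12 = 20
LF_Task 2 = LS_Task 3 = 20; LS_Task 2 = 20−11 = 9
LF_Task 1 = min(LS_Task 3=20, LS_Task 4=29, LS_Task 5=11, LS_Task 6=35) = 11; LS_Task 1 = 11−11 = 0
Slack_Task 4 = LS_Task 4 − ES_Task 4 = 29 − 11 = 18

18 days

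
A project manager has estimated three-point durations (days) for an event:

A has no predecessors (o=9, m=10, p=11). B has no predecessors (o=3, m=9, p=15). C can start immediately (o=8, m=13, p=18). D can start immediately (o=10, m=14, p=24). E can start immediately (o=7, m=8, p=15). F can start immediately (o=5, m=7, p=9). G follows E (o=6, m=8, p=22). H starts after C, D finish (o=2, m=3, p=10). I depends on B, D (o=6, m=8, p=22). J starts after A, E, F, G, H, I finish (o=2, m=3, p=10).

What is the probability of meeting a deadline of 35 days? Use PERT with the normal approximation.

te_A = (9 + 4·10 + 11)/6 = 60/6 = 10; σ²_A = ((11−9)/6)² = 0.111
te_B = (3 + 4·9 + 15)/6 = 54/6 = 9; σ²_B = ((15−3)/6)² = 4.000
te_C = (8 + 4·13 + 18)/6 = 78/6 = 13; σ²_C = ((18−8)/6)² = 2.778
te_D = (10 + 4·14 + 24)/6 = 90/6 = 15; σ²_D = ((24−10)/6)² = 5.444
te_E = (7 + 4·8 + 15)/6 = 54/6 = 9; σ²_E = ((15−7)/6)² = 1.778
te_F = (5 + 4·7 + 9)/6 = 42/6 = 7; σ²_F = ((9−5)/6)² = 0.444
te_G = (6 + 4·8 + 22)/6 = 60/6 = 10; σ²_G = ((22−6)/6)² = 7.111
te_H = (2 + 4·3 + 10)/6 = 24/6 = 4; σ²_H = ((10−2)/6)² = 1.778
te_I = (6 + 4·8 + 22)/6 = 60/6 = 10; σ²_I = ((22−6)/6)² = 7.111
te_J = (2 + 4·3 + 10)/6 = 24/6 = 4; σ²_J = ((10−2)/6)² = 1.778

Forward pass:
ES_A = 0; EF_A = 10
ES_B = 0; EF_B = 9
ES_C = 0; EF_C = 13
ES_D = 0; EF_D = 15
ES_E = 0; EF_E = 9
ES_F = 0; EF_F = 7
ES_G = 9; EF_G = 9+10 = 19
ES_H = max(EF_C=13, EF_D=15) = 15; EF_H = 15+4 = 19
ES_I = max(EF_B=9, EF_D=15) = 15; EF_I = 15+10 = 25
ES_J = max(EF_A=10, EF_E=9, EF_F=7, EF_G=19, EF_H=19, EF_I=25) = 25; EF_J = 25+4 = 29
Expected project duration μ = 29 days. Critical path: D → I → J.

Variance along critical path = 5.444 + 7.111 + 1.778 = 14.333; σ = √14.333 = 3.786 days.
Z = (35 − 29) / 3.786 = 1.585
P(T ≤ 35) = Φ(1.585) ≈ 0.943

0.943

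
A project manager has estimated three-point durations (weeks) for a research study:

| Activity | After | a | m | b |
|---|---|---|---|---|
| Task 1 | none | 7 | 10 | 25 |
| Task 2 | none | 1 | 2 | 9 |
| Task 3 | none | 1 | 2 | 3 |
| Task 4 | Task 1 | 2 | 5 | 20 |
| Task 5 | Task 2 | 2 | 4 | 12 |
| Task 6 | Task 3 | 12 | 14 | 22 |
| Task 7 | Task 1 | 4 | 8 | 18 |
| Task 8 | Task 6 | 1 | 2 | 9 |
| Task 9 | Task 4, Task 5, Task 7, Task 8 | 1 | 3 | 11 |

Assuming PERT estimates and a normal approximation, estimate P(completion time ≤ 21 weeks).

0.168

te_Task 1 = (7 + 4·10 + 25)/6 = 72/6 = 12; σ²_Task 1 = ((25−7)/6)² = 9.000
te_Task 2 = (1 + 4·2 + 9)/6 = 18/6 = 3; σ²_Task 2 = ((9−1)/6)² = 1.778
te_Task 3 = (1 + 4·2 + 3)/6 = 12/6 = 2; σ²_Task 3 = ((3−1)/6)² = 0.111
te_Task 4 = (2 + 4·5 + 20)/6 = 42/6 = 7; σ²_Task 4 = ((20−2)/6)² = 9.000
te_Task 5 = (2 + 4·4 + 12)/6 = 30/6 = 5; σ²_Task 5 = ((12−2)/6)² = 2.778
te_Task 6 = (12 + 4·14 + 22)/6 = 90/6 = 15; σ²_Task 6 = ((22−12)/6)² = 2.778
te_Task 7 = (4 + 4·8 + 18)/6 = 54/6 = 9; σ²_Task 7 = ((18−4)/6)² = 5.444
te_Task 8 = (1 + 4·2 + 9)/6 = 18/6 = 3; σ²_Task 8 = ((9−1)/6)² = 1.778
te_Task 9 = (1 + 4·3 + 11)/6 = 24/6 = 4; σ²_Task 9 = ((11−1)/6)² = 2.778

Forward pass:
ES_Task 1 = 0; EF_Task 1 = 12
ES_Task 2 = 0; EF_Task 2 = 3
ES_Task 3 = 0; EF_Task 3 = 2
ES_Task 4 = 12; EF_Task 4 = 12+7 = 19
ES_Task 5 = 3; EF_Task 5 = 3+5 = 8
ES_Task 6 = 2; EF_Task 6 = 2+15 = 17
ES_Task 7 = 12; EF_Task 7 = 12+9 = 21
ES_Task 8 = 17; EF_Task 8 = 17+3 = 20
ES_Task 9 = max(EF_Task 4=19, EF_Task 5=8, EF_Task 7=21, EF_Task 8=20) = 21; EF_Task 9 = 21+4 = 25
Expected project duration μ = 25 weeks. Critical path: Task 1 → Task 7 → Task 9.

Variance along critical path = 9.000 + 5.444 + 2.778 = 17.222; σ = √17.222 = 4.150 weeks.
Z = (21 − 25) / 4.150 = -0.964
P(T ≤ 21) = Φ(-0.964) ≈ 0.168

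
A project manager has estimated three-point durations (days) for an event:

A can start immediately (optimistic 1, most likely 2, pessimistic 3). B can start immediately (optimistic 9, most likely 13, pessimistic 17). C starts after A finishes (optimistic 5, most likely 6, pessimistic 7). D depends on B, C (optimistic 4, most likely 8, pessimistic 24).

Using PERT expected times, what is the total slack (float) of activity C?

5 days

te_A = (1 + 4·2 + 3)/6 = 12/6 = 2
te_B = (9 + 4·13 + 17)/6 = 78/6 = 13
te_C = (5 + 4·6 + 7)/6 = 36/6 = 6
te_D = (4 + 4·8 + 24)/6 = 60/6 = 10

Forward pass:
ES_A = 0; EF_A = 2
ES_B = 0; EF_B = 13
ES_C = 2; EF_C = 2+6 = 8
ES_D = max(EF_B=13, EF_C=8) = 13; EF_D = 13+10 = 23
Expected project duration μ = 23 days. Critical path: B → D.

Backward pass:
LF_D = 23; LS_D = 23−10 = 13
LF_C = LS_D = 13; LS_C = 13−6 = 7
LF_B = LS_D = 13; LS_B = 13−13 = 0
LF_A = LS_C = 7; LS_A = 7−2 = 5
Slack_C = LS_C − ES_C = 7 − 2 = 5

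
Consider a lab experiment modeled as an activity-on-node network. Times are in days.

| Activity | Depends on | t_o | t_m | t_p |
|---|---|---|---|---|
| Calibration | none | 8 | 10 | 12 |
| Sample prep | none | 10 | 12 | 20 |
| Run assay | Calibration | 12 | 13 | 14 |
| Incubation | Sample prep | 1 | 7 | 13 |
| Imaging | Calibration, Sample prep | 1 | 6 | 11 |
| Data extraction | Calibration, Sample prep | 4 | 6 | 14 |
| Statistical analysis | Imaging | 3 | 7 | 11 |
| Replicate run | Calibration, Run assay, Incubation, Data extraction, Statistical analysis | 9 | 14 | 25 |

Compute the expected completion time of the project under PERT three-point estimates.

41 days

te_Calibration = (8 + 4·10 + 12)/6 = 60/6 = 10
te_Sample prep = (10 + 4·12 + 20)/6 = 78/6 = 13
te_Run assay = (12 + 4·13 + 14)/6 = 78/6 = 13
te_Incubation = (1 + 4·7 + 13)/6 = 42/6 = 7
te_Imaging = (1 + 4·6 + 11)/6 = 36/6 = 6
te_Data extraction = (4 + 4·6 + 14)/6 = 42/6 = 7
te_Statistical analysis = (3 + 4·7 + 11)/6 = 42/6 = 7
te_Replicate run = (9 + 4·14 + 25)/6 = 90/6 = 15

Forward pass:
ES_Calibration = 0; EF_Calibration = 10
ES_Sample prep = 0; EF_Sample prep = 13
ES_Run assay = 10; EF_Run assay = 10+13 = 23
ES_Incubation = 13; EF_Incubation = 13+7 = 20
ES_Imaging = max(EF_Calibration=10, EF_Sample prep=13) = 13; EF_Imaging = 13+6 = 19
ES_Data extraction = max(EF_Calibration=10, EF_Sample prep=13) = 13; EF_Data extraction = 13+7 = 20
ES_Statistical analysis = 19; EF_Statistical analysis = 19+7 = 26
ES_Replicate run = max(EF_Calibration=10, EF_Run assay=23, EF_Incubation=20, EF_Data extraction=20, EF_Statistical analysis=26) = 26; EF_Replicate run = 26+15 = 41
Expected project duration μ = 41 days. Critical path: Sample prep → Imaging → Statistical analysis → Replicate run.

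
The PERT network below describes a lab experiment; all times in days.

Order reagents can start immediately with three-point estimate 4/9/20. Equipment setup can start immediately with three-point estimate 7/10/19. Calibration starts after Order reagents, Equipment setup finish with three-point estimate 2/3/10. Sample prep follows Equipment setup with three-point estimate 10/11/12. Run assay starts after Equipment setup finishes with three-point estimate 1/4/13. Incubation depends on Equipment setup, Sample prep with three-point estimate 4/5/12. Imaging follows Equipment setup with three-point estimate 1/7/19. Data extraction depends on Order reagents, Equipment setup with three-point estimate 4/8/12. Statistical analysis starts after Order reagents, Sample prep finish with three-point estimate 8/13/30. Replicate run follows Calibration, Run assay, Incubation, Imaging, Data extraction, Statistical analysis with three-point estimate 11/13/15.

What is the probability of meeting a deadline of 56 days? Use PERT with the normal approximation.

te_Order reagents = (4 + 4·9 + 20)/6 = 60/6 = 10; σ²_Order reagents = ((20−4)/6)² = 7.111
te_Equipment setup = (7 + 4·10 + 19)/6 = 66/6 = 11; σ²_Equipment setup = ((19−7)/6)² = 4.000
te_Calibration = (2 + 4·3 + 10)/6 = 24/6 = 4; σ²_Calibration = ((10−2)/6)² = 1.778
te_Sample prep = (10 + 4·11 + 12)/6 = 66/6 = 11; σ²_Sample prep = ((12−10)/6)² = 0.111
te_Run assay = (1 + 4·4 + 13)/6 = 30/6 = 5; σ²_Run assay = ((13−1)/6)² = 4.000
te_Incubation = (4 + 4·5 + 12)/6 = 36/6 = 6; σ²_Incubation = ((12−4)/6)² = 1.778
te_Imaging = (1 + 4·7 + 19)/6 = 48/6 = 8; σ²_Imaging = ((19−1)/6)² = 9.000
te_Data extraction = (4 + 4·8 + 12)/6 = 48/6 = 8; σ²_Data extraction = ((12−4)/6)² = 1.778
te_Statistical analysis = (8 + 4·13 + 30)/6 = 90/6 = 15; σ²_Statistical analysis = ((30−8)/6)² = 13.444
te_Replicate run = (11 + 4·13 + 15)/6 = 78/6 = 13; σ²_Replicate run = ((15−11)/6)² = 0.444

Forward pass:
ES_Order reagents = 0; EF_Order reagents = 10
ES_Equipment setup = 0; EF_Equipment setup = 11
ES_Calibration = max(EF_Order reagents=10, EF_Equipment setup=11) = 11; EF_Calibration = 11+4 = 15
ES_Sample prep = 11; EF_Sample prep = 11+11 = 22
ES_Run assay = 11; EF_Run assay = 11+5 = 16
ES_Incubation = max(EF_Equipment setup=11, EF_Sample prep=22) = 22; EF_Incubation = 22+6 = 28
ES_Imaging = 11; EF_Imaging = 11+8 = 19
ES_Data extraction = max(EF_Order reagents=10, EF_Equipment setup=11) = 11; EF_Data extraction = 11+8 = 19
ES_Statistical analysis = max(EF_Order reagents=10, EF_Sample prep=22) = 22; EF_Statistical analysis = 22+15 = 37
ES_Replicate run = max(EF_Calibration=15, EF_Run assay=16, EF_Incubation=28, EF_Imaging=19, EF_Data extraction=19, EF_Statistical analysis=37) = 37; EF_Replicate run = 37+13 = 50
Expected project duration μ = 50 days. Critical path: Equipment setup → Sample prep → Statistical analysis → Replicate run.

Variance along critical path = 4.000 + 0.111 + 13.444 + 0.444 = 18.000; σ = √18.000 = 4.243 days.
Z = (56 − 50) / 4.243 = 1.414
P(T ≤ 56) = Φ(1.414) ≈ 0.921

0.921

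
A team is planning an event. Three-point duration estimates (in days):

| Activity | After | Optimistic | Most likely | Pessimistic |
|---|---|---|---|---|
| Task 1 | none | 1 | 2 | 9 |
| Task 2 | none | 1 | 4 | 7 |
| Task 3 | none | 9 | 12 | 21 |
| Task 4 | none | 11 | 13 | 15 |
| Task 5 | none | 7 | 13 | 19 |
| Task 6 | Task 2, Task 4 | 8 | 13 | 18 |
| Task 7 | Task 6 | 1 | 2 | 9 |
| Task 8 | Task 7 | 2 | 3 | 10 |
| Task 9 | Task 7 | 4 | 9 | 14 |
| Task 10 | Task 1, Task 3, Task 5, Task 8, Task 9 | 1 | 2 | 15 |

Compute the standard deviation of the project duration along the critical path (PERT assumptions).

te_Task 1 = (1 + 4·2 + 9)/6 = 18/6 = 3; σ²_Task 1 = ((9−1)/6)² = 1.778
te_Task 2 = (1 + 4·4 + 7)/6 = 24/6 = 4; σ²_Task 2 = ((7−1)/6)² = 1.000
te_Task 3 = (9 + 4·12 + 21)/6 = 78/6 = 13; σ²_Task 3 = ((21−9)/6)² = 4.000
te_Task 4 = (11 + 4·13 + 15)/6 = 78/6 = 13; σ²_Task 4 = ((15−11)/6)² = 0.444
te_Task 5 = (7 + 4·13 + 19)/6 = 78/6 = 13; σ²_Task 5 = ((19−7)/6)² = 4.000
te_Task 6 = (8 + 4·13 + 18)/6 = 78/6 = 13; σ²_Task 6 = ((18−8)/6)² = 2.778
te_Task 7 = (1 + 4·2 + 9)/6 = 18/6 = 3; σ²_Task 7 = ((9−1)/6)² = 1.778
te_Task 8 = (2 + 4·3 + 10)/6 = 24/6 = 4; σ²_Task 8 = ((10−2)/6)² = 1.778
te_Task 9 = (4 + 4·9 + 14)/6 = 54/6 = 9; σ²_Task 9 = ((14−4)/6)² = 2.778
te_Task 10 = (1 + 4·2 + 15)/6 = 24/6 = 4; σ²_Task 10 = ((15−1)/6)² = 5.444

Forward pass:
ES_Task 1 = 0; EF_Task 1 = 3
ES_Task 2 = 0; EF_Task 2 = 4
ES_Task 3 = 0; EF_Task 3 = 13
ES_Task 4 = 0; EF_Task 4 = 13
ES_Task 5 = 0; EF_Task 5 = 13
ES_Task 6 = max(EF_Task 2=4, EF_Task 4=13) = 13; EF_Task 6 = 13+13 = 26
ES_Task 7 = 26; EF_Task 7 = 26+3 = 29
ES_Task 8 = 29; EF_Task 8 = 29+4 = 33
ES_Task 9 = 29; EF_Task 9 = 29+9 = 38
ES_Task 10 = max(EF_Task 1=3, EF_Task 3=13, EF_Task 5=13, EF_Task 8=33, EF_Task 9=38) = 38; EF_Task 10 = 38+4 = 42
Expected project duration μ = 42 days. Critical path: Task 4 → Task 6 → Task 7 → Task 9 → Task 10.

Variance along critical path = 0.444 + 2.778 + 1.778 + 2.778 + 5.444 = 13.222
σ = √13.222 = 3.636 days

3.64 days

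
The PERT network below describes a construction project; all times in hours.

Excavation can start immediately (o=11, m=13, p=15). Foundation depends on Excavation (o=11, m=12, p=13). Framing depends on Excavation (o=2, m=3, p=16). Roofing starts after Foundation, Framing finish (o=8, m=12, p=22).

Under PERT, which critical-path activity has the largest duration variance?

Roofing

te_Excavation = (11 + 4·13 + 15)/6 = 78/6 = 13; σ²_Excavation = ((15−11)/6)² = 0.444
te_Foundation = (11 + 4·12 + 13)/6 = 72/6 = 12; σ²_Foundation = ((13−11)/6)² = 0.111
te_Framing = (2 + 4·3 + 16)/6 = 30/6 = 5; σ²_Framing = ((16−2)/6)² = 5.444
te_Roofing = (8 + 4·12 + 22)/6 = 78/6 = 13; σ²_Roofing = ((22−8)/6)² = 5.444

Forward pass:
ES_Excavation = 0; EF_Excavation = 13
ES_Foundation = 13; EF_Foundation = 13+12 = 25
ES_Framing = 13; EF_Framing = 13+5 = 18
ES_Roofing = max(EF_Foundation=25, EF_Framing=18) = 25; EF_Roofing = 25+13 = 38
Expected project duration μ = 38 hours. Critical path: Excavation → Foundation → Roofing.

Variances on critical path: σ²_Excavation=0.444, σ²_Foundation=0.111, σ²_Roofing=5.444.
Largest is σ²_Roofing = 5.444.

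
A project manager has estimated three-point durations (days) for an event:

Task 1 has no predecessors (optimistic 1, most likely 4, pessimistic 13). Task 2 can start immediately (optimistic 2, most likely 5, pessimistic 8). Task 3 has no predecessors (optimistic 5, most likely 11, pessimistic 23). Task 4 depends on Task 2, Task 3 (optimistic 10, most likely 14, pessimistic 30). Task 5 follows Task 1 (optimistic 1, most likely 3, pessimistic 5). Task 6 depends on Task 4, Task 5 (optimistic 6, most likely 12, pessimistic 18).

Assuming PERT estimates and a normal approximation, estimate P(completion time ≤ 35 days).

0.154

te_Task 1 = (1 + 4·4 + 13)/6 = 30/6 = 5; σ²_Task 1 = ((13−1)/6)² = 4.000
te_Task 2 = (2 + 4·5 + 8)/6 = 30/6 = 5; σ²_Task 2 = ((8−2)/6)² = 1.000
te_Task 3 = (5 + 4·11 + 23)/6 = 72/6 = 12; σ²_Task 3 = ((23−5)/6)² = 9.000
te_Task 4 = (10 + 4·14 + 30)/6 = 96/6 = 16; σ²_Task 4 = ((30−10)/6)² = 11.111
te_Task 5 = (1 + 4·3 + 5)/6 = 18/6 = 3; σ²_Task 5 = ((5−1)/6)² = 0.444
te_Task 6 = (6 + 4·12 + 18)/6 = 72/6 = 12; σ²_Task 6 = ((18−6)/6)² = 4.000

Forward pass:
ES_Task 1 = 0; EF_Task 1 = 5
ES_Task 2 = 0; EF_Task 2 = 5
ES_Task 3 = 0; EF_Task 3 = 12
ES_Task 4 = max(EF_Task 2=5, EF_Task 3=12) = 12; EF_Task 4 = 12+16 = 28
ES_Task 5 = 5; EF_Task 5 = 5+3 = 8
ES_Task 6 = max(EF_Task 4=28, EF_Task 5=8) = 28; EF_Task 6 = 28+12 = 40
Expected project duration μ = 40 days. Critical path: Task 3 → Task 4 → Task 6.

Variance along critical path = 9.000 + 11.111 + 4.000 = 24.111; σ = √24.111 = 4.910 days.
Z = (35 − 40) / 4.910 = -1.018
P(T ≤ 35) = Φ(-1.018) ≈ 0.154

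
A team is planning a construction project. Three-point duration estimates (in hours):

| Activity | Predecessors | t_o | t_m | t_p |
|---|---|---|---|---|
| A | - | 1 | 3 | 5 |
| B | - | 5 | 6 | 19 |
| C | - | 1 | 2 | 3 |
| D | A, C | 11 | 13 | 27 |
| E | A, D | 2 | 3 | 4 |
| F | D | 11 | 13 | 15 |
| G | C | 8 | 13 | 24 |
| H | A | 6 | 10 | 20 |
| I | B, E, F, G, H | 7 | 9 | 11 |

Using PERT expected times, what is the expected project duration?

40 hours

te_A = (1 + 4·3 + 5)/6 = 18/6 = 3
te_B = (5 + 4·6 + 19)/6 = 48/6 = 8
te_C = (1 + 4·2 + 3)/6 = 12/6 = 2
te_D = (11 + 4·13 + 27)/6 = 90/6 = 15
te_E = (2 + 4·3 + 4)/6 = 18/6 = 3
te_F = (11 + 4·13 + 15)/6 = 78/6 = 13
te_G = (8 + 4·13 + 24)/6 = 84/6 = 14
te_H = (6 + 4·10 + 20)/6 = 66/6 = 11
te_I = (7 + 4·9 + 11)/6 = 54/6 = 9

Forward pass:
ES_A = 0; EF_A = 3
ES_B = 0; EF_B = 8
ES_C = 0; EF_C = 2
ES_D = max(EF_A=3, EF_C=2) = 3; EF_D = 3+15 = 18
ES_E = max(EF_A=3, EF_D=18) = 18; EF_E = 18+3 = 21
ES_F = 18; EF_F = 18+13 = 31
ES_G = 2; EF_G = 2+14 = 16
ES_H = 3; EF_H = 3+11 = 14
ES_I = max(EF_B=8, EF_E=21, EF_F=31, EF_G=16, EF_H=14) = 31; EF_I = 31+9 = 40
Expected project duration μ = 40 hours. Critical path: A → D → F → I.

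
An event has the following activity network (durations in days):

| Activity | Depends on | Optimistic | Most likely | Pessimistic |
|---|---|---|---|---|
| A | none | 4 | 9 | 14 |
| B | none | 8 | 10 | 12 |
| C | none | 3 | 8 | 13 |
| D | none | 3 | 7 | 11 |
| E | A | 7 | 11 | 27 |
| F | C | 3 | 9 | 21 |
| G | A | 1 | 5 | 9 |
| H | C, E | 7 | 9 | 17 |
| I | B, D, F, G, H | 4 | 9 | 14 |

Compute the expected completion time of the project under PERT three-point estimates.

41 days

te_A = (4 + 4·9 + 14)/6 = 54/6 = 9
te_B = (8 + 4·10 + 12)/6 = 60/6 = 10
te_C = (3 + 4·8 + 13)/6 = 48/6 = 8
te_D = (3 + 4·7 + 11)/6 = 42/6 = 7
te_E = (7 + 4·11 + 27)/6 = 78/6 = 13
te_F = (3 + 4·9 + 21)/6 = 60/6 = 10
te_G = (1 + 4·5 + 9)/6 = 30/6 = 5
te_H = (7 + 4·9 + 17)/6 = 60/6 = 10
te_I = (4 + 4·9 + 14)/6 = 54/6 = 9

Forward pass:
ES_A = 0; EF_A = 9
ES_B = 0; EF_B = 10
ES_C = 0; EF_C = 8
ES_D = 0; EF_D = 7
ES_E = 9; EF_E = 9+13 = 22
ES_F = 8; EF_F = 8+10 = 18
ES_G = 9; EF_G = 9+5 = 14
ES_H = max(EF_C=8, EF_E=22) = 22; EF_H = 22+10 = 32
ES_I = max(EF_B=10, EF_D=7, EF_F=18, EF_G=14, EF_H=32) = 32; EF_I = 32+9 = 41
Expected project duration μ = 41 days. Critical path: A → E → H → I.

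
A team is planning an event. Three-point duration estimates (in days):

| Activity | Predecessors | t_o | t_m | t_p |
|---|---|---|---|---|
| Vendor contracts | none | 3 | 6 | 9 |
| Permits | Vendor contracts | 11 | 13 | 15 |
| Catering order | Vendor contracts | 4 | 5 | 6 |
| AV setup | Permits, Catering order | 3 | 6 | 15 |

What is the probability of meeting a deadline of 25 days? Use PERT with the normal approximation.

0.334

te_Vendor contracts = (3 + 4·6 + 9)/6 = 36/6 = 6; σ²_Vendor contracts = ((9−3)/6)² = 1.000
te_Permits = (11 + 4·13 + 15)/6 = 78/6 = 13; σ²_Permits = ((15−11)/6)² = 0.444
te_Catering order = (4 + 4·5 + 6)/6 = 30/6 = 5; σ²_Catering order = ((6−4)/6)² = 0.111
te_AV setup = (3 + 4·6 + 15)/6 = 42/6 = 7; σ²_AV setup = ((15−3)/6)² = 4.000

Forward pass:
ES_Vendor contracts = 0; EF_Vendor contracts = 6
ES_Permits = 6; EF_Permits = 6+13 = 19
ES_Catering order = 6; EF_Catering order = 6+5 = 11
ES_AV setup = max(EF_Permits=19, EF_Catering order=11) = 19; EF_AV setup = 19+7 = 26
Expected project duration μ = 26 days. Critical path: Vendor contracts → Permits → AV setup.

Variance along critical path = 1.000 + 0.444 + 4.000 = 5.444; σ = √5.444 = 2.333 days.
Z = (25 − 26) / 2.333 = -0.429
P(T ≤ 25) = Φ(-0.429) ≈ 0.334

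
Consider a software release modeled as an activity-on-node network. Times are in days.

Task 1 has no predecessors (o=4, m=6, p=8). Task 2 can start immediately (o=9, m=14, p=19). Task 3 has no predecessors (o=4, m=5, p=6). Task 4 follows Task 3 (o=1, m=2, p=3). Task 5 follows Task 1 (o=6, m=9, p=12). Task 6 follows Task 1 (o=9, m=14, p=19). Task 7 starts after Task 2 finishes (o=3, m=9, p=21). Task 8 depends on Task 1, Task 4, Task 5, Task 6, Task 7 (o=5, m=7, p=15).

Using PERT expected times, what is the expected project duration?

te_Task 1 = (4 + 4·6 + 8)/6 = 36/6 = 6
te_Task 2 = (9 + 4·14 + 19)/6 = 84/6 = 14
te_Task 3 = (4 + 4·5 + 6)/6 = 30/6 = 5
te_Task 4 = (1 + 4·2 + 3)/6 = 12/6 = 2
te_Task 5 = (6 + 4·9 + 12)/6 = 54/6 = 9
te_Task 6 = (9 + 4·14 + 19)/6 = 84/6 = 14
te_Task 7 = (3 + 4·9 + 21)/6 = 60/6 = 10
te_Task 8 = (5 + 4·7 + 15)/6 = 48/6 = 8

Forward pass:
ES_Task 1 = 0; EF_Task 1 = 6
ES_Task 2 = 0; EF_Task 2 = 14
ES_Task 3 = 0; EF_Task 3 = 5
ES_Task 4 = 5; EF_Task 4 = 5+2 = 7
ES_Task 5 = 6; EF_Task 5 = 6+9 = 15
ES_Task 6 = 6; EF_Task 6 = 6+14 = 20
ES_Task 7 = 14; EF_Task 7 = 14+10 = 24
ES_Task 8 = max(EF_Task 1=6, EF_Task 4=7, EF_Task 5=15, EF_Task 6=20, EF_Task 7=24) = 24; EF_Task 8 = 24+8 = 32
Expected project duration μ = 32 days. Critical path: Task 2 → Task 7 → Task 8.

32 days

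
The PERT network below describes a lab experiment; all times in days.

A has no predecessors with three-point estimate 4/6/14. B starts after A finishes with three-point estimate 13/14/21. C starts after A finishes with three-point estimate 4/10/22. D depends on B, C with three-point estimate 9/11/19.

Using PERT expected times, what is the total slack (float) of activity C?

te_A = (4 + 4·6 + 14)/6 = 42/6 = 7
te_B = (13 + 4·14 + 21)/6 = 90/6 = 15
te_C = (4 + 4·10 + 22)/6 = 66/6 = 11
te_D = (9 + 4·11 + 19)/6 = 72/6 = 12

Forward pass:
ES_A = 0; EF_A = 7
ES_B = 7; EF_B = 7+15 = 22
ES_C = 7; EF_C = 7+11 = 18
ES_D = max(EF_B=22, EF_C=18) = 22; EF_D = 22+12 = 34
Expected project duration μ = 34 days. Critical path: A → B → D.

Backward pass:
LF_D = 34; LS_D = 34−12 = 22
LF_C = LS_D = 22; LS_C = 22−11 = 11
LF_B = LS_D = 22; LS_B = 22−15 = 7
LF_A = min(LS_B=7, LS_C=11) = 7; LS_A = 7−7 = 0
Slack_C = LS_C − ES_C = 11 − 7 = 4

4 days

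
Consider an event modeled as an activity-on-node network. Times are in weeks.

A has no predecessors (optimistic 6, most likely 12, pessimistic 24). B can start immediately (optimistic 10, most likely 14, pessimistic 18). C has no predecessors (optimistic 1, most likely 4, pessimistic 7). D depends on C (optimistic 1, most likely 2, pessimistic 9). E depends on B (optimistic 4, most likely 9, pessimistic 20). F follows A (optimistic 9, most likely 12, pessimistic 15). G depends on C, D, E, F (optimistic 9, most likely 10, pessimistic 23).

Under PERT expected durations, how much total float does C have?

18 weeks

te_A = (6 + 4·12 + 24)/6 = 78/6 = 13
te_B = (10 + 4·14 + 18)/6 = 84/6 = 14
te_C = (1 + 4·4 + 7)/6 = 24/6 = 4
te_D = (1 + 4·2 + 9)/6 = 18/6 = 3
te_E = (4 + 4·9 + 20)/6 = 60/6 = 10
te_F = (9 + 4·12 + 15)/6 = 72/6 = 12
te_G = (9 + 4·10 + 23)/6 = 72/6 = 12

Forward pass:
ES_A = 0; EF_A = 13
ES_B = 0; EF_B = 14
ES_C = 0; EF_C = 4
ES_D = 4; EF_D = 4+3 = 7
ES_E = 14; EF_E = 14+10 = 24
ES_F = 13; EF_F = 13+12 = 25
ES_G = max(EF_C=4, EF_D=7, EF_E=24, EF_F=25) = 25; EF_G = 25+12 = 37
Expected project duration μ = 37 weeks. Critical path: A → F → G.

Backward pass:
LF_G = 37; LS_G = 37−12 = 25
LF_F = LS_G = 25; LS_F = 25−12 = 13
LF_E = LS_G = 25; LS_E = 25−10 = 15
LF_D = LS_G = 25; LS_D = 25−3 = 22
LF_C = min(LS_D=22, LS_G=25) = 22; LS_C = 22−4 = 18
LF_B = LS_E = 15; LS_B = 15−14 = 1
LF_A = LS_F = 13; LS_A = 13−13 = 0
Slack_C = LS_C − ES_C = 18 − 0 = 18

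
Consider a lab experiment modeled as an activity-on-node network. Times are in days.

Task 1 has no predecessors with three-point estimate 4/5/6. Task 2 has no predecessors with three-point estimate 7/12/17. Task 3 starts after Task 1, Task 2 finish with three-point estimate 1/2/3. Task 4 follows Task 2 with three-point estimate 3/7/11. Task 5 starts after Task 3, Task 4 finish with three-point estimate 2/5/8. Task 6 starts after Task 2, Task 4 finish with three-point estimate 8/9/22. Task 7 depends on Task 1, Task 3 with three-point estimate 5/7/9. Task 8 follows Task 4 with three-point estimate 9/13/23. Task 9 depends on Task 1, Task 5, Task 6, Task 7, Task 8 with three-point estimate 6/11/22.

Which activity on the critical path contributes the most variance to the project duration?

te_Task 1 = (4 + 4·5 + 6)/6 = 30/6 = 5; σ²_Task 1 = ((6−4)/6)² = 0.111
te_Task 2 = (7 + 4·12 + 17)/6 = 72/6 = 12; σ²_Task 2 = ((17−7)/6)² = 2.778
te_Task 3 = (1 + 4·2 + 3)/6 = 12/6 = 2; σ²_Task 3 = ((3−1)/6)² = 0.111
te_Task 4 = (3 + 4·7 + 11)/6 = 42/6 = 7; σ²_Task 4 = ((11−3)/6)² = 1.778
te_Task 5 = (2 + 4·5 + 8)/6 = 30/6 = 5; σ²_Task 5 = ((8−2)/6)² = 1.000
te_Task 6 = (8 + 4·9 + 22)/6 = 66/6 = 11; σ²_Task 6 = ((22−8)/6)² = 5.444
te_Task 7 = (5 + 4·7 + 9)/6 = 42/6 = 7; σ²_Task 7 = ((9−5)/6)² = 0.444
te_Task 8 = (9 + 4·13 + 23)/6 = 84/6 = 14; σ²_Task 8 = ((23−9)/6)² = 5.444
te_Task 9 = (6 + 4·11 + 22)/6 = 72/6 = 12; σ²_Task 9 = ((22−6)/6)² = 7.111

Forward pass:
ES_Task 1 = 0; EF_Task 1 = 5
ES_Task 2 = 0; EF_Task 2 = 12
ES_Task 3 = max(EF_Task 1=5, EF_Task 2=12) = 12; EF_Task 3 = 12+2 = 14
ES_Task 4 = 12; EF_Task 4 = 12+7 = 19
ES_Task 5 = max(EF_Task 3=14, EF_Task 4=19) = 19; EF_Task 5 = 19+5 = 24
ES_Task 6 = max(EF_Task 2=12, EF_Task 4=19) = 19; EF_Task 6 = 19+11 = 30
ES_Task 7 = max(EF_Task 1=5, EF_Task 3=14) = 14; EF_Task 7 = 14+7 = 21
ES_Task 8 = 19; EF_Task 8 = 19+14 = 33
ES_Task 9 = max(EF_Task 1=5, EF_Task 5=24, EF_Task 6=30, EF_Task 7=21, EF_Task 8=33) = 33; EF_Task 9 = 33+12 = 45
Expected project duration μ = 45 days. Critical path: Task 2 → Task 4 → Task 8 → Task 9.

Variances on critical path: σ²_Task 2=2.778, σ²_Task 4=1.778, σ²_Task 8=5.444, σ²_Task 9=7.111.
Largest is σ²_Task 9 = 7.111.

Task 9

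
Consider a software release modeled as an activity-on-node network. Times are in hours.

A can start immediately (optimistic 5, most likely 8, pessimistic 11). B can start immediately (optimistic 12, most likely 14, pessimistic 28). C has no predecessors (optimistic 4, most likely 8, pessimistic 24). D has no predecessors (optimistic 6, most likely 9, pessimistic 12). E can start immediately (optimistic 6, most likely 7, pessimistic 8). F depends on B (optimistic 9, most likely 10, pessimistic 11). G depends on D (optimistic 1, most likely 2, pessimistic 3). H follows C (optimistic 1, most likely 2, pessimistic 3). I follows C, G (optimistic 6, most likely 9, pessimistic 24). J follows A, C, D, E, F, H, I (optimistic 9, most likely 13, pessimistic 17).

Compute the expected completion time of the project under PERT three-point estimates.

39 hours

te_A = (5 + 4·8 + 11)/6 = 48/6 = 8
te_B = (12 + 4·14 + 28)/6 = 96/6 = 16
te_C = (4 + 4·8 + 24)/6 = 60/6 = 10
te_D = (6 + 4·9 + 12)/6 = 54/6 = 9
te_E = (6 + 4·7 + 8)/6 = 42/6 = 7
te_F = (9 + 4·10 + 11)/6 = 60/6 = 10
te_G = (1 + 4·2 + 3)/6 = 12/6 = 2
te_H = (1 + 4·2 + 3)/6 = 12/6 = 2
te_I = (6 + 4·9 + 24)/6 = 66/6 = 11
te_J = (9 + 4·13 + 17)/6 = 78/6 = 13

Forward pass:
ES_A = 0; EF_A = 8
ES_B = 0; EF_B = 16
ES_C = 0; EF_C = 10
ES_D = 0; EF_D = 9
ES_E = 0; EF_E = 7
ES_F = 16; EF_F = 16+10 = 26
ES_G = 9; EF_G = 9+2 = 11
ES_H = 10; EF_H = 10+2 = 12
ES_I = max(EF_C=10, EF_G=11) = 11; EF_I = 11+11 = 22
ES_J = max(EF_A=8, EF_C=10, EF_D=9, EF_E=7, EF_F=26, EF_H=12, EF_I=22) = 26; EF_J = 26+13 = 39
Expected project duration μ = 39 hours. Critical path: B → F → J.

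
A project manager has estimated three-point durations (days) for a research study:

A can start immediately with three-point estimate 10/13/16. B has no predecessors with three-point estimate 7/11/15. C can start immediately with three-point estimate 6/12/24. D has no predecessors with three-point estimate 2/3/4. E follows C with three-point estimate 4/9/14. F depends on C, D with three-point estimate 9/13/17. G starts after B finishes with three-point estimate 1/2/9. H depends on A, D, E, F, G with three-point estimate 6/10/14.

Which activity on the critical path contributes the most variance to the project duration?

te_A = (10 + 4·13 + 16)/6 = 78/6 = 13; σ²_A = ((16−10)/6)² = 1.000
te_B = (7 + 4·11 + 15)/6 = 66/6 = 11; σ²_B = ((15−7)/6)² = 1.778
te_C = (6 + 4·12 + 24)/6 = 78/6 = 13; σ²_C = ((24−6)/6)² = 9.000
te_D = (2 + 4·3 + 4)/6 = 18/6 = 3; σ²_D = ((4−2)/6)² = 0.111
te_E = (4 + 4·9 + 14)/6 = 54/6 = 9; σ²_E = ((14−4)/6)² = 2.778
te_F = (9 + 4·13 + 17)/6 = 78/6 = 13; σ²_F = ((17−9)/6)² = 1.778
te_G = (1 + 4·2 + 9)/6 = 18/6 = 3; σ²_G = ((9−1)/6)² = 1.778
te_H = (6 + 4·10 + 14)/6 = 60/6 = 10; σ²_H = ((14−6)/6)² = 1.778

Forward pass:
ES_A = 0; EF_A = 13
ES_B = 0; EF_B = 11
ES_C = 0; EF_C = 13
ES_D = 0; EF_D = 3
ES_E = 13; EF_E = 13+9 = 22
ES_F = max(EF_C=13, EF_D=3) = 13; EF_F = 13+13 = 26
ES_G = 11; EF_G = 11+3 = 14
ES_H = max(EF_A=13, EF_D=3, EF_E=22, EF_F=26, EF_G=14) = 26; EF_H = 26+10 = 36
Expected project duration μ = 36 days. Critical path: C → F → H.

Variances on critical path: σ²_C=9.000, σ²_F=1.778, σ²_H=1.778.
Largest is σ²_C = 9.000.

C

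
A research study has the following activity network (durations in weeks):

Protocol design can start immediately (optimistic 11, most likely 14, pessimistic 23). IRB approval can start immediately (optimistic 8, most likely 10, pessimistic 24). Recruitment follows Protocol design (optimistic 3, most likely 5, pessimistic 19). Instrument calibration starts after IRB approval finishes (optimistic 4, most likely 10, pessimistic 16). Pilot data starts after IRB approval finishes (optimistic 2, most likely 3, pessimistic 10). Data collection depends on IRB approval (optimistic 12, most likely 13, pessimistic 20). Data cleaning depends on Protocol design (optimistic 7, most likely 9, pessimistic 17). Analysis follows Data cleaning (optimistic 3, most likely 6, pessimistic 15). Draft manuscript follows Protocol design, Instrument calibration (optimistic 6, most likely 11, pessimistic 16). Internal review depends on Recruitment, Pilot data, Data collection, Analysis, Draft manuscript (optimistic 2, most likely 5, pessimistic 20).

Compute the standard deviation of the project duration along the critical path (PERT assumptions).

4.78 weeks

te_Protocol design = (11 + 4·14 + 23)/6 = 90/6 = 15; σ²_Protocol design = ((23−11)/6)² = 4.000
te_IRB approval = (8 + 4·10 + 24)/6 = 72/6 = 12; σ²_IRB approval = ((24−8)/6)² = 7.111
te_Recruitment = (3 + 4·5 + 19)/6 = 42/6 = 7; σ²_Recruitment = ((19−3)/6)² = 7.111
te_Instrument calibration = (4 + 4·10 + 16)/6 = 60/6 = 10; σ²_Instrument calibration = ((16−4)/6)² = 4.000
te_Pilot data = (2 + 4·3 + 10)/6 = 24/6 = 4; σ²_Pilot data = ((10−2)/6)² = 1.778
te_Data collection = (12 + 4·13 + 20)/6 = 84/6 = 14; σ²_Data collection = ((20−12)/6)² = 1.778
te_Data cleaning = (7 + 4·9 + 17)/6 = 60/6 = 10; σ²_Data cleaning = ((17−7)/6)² = 2.778
te_Analysis = (3 + 4·6 + 15)/6 = 42/6 = 7; σ²_Analysis = ((15−3)/6)² = 4.000
te_Draft manuscript = (6 + 4·11 + 16)/6 = 66/6 = 11; σ²_Draft manuscript = ((16−6)/6)² = 2.778
te_Internal review = (2 + 4·5 + 20)/6 = 42/6 = 7; σ²_Internal review = ((20−2)/6)² = 9.000

Forward pass:
ES_Protocol design = 0; EF_Protocol design = 15
ES_IRB approval = 0; EF_IRB approval = 12
ES_Recruitment = 15; EF_Recruitment = 15+7 = 22
ES_Instrument calibration = 12; EF_Instrument calibration = 12+10 = 22
ES_Pilot data = 12; EF_Pilot data = 12+4 = 16
ES_Data collection = 12; EF_Data collection = 12+14 = 26
ES_Data cleaning = 15; EF_Data cleaning = 15+10 = 25
ES_Analysis = 25; EF_Analysis = 25+7 = 32
ES_Draft manuscript = max(EF_Protocol design=15, EF_Instrument calibration=22) = 22; EF_Draft manuscript = 22+11 = 33
ES_Internal review = max(EF_Recruitment=22, EF_Pilot data=16, EF_Data collection=26, EF_Analysis=32, EF_Draft manuscript=33) = 33; EF_Internal review = 33+7 = 40
Expected project duration μ = 40 weeks. Critical path: IRB approval → Instrument calibration → Draft manuscript → Internal review.

Variance along critical path = 7.111 + 4.000 + 2.778 + 9.000 = 22.889
σ = √22.889 = 4.784 weeks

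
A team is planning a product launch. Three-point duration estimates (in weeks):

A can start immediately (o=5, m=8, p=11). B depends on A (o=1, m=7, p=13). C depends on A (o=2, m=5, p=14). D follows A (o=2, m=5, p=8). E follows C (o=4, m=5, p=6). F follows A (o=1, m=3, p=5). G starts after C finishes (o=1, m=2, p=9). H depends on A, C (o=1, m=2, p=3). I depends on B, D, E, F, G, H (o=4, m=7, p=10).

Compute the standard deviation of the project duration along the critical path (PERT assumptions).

2.47 weeks

te_A = (5 + 4·8 + 11)/6 = 48/6 = 8; σ²_A = ((11−5)/6)² = 1.000
te_B = (1 + 4·7 + 13)/6 = 42/6 = 7; σ²_B = ((13−1)/6)² = 4.000
te_C = (2 + 4·5 + 14)/6 = 36/6 = 6; σ²_C = ((14−2)/6)² = 4.000
te_D = (2 + 4·5 + 8)/6 = 30/6 = 5; σ²_D = ((8−2)/6)² = 1.000
te_E = (4 + 4·5 + 6)/6 = 30/6 = 5; σ²_E = ((6−4)/6)² = 0.111
te_F = (1 + 4·3 + 5)/6 = 18/6 = 3; σ²_F = ((5−1)/6)² = 0.444
te_G = (1 + 4·2 + 9)/6 = 18/6 = 3; σ²_G = ((9−1)/6)² = 1.778
te_H = (1 + 4·2 + 3)/6 = 12/6 = 2; σ²_H = ((3−1)/6)² = 0.111
te_I = (4 + 4·7 + 10)/6 = 42/6 = 7; σ²_I = ((10−4)/6)² = 1.000

Forward pass:
ES_A = 0; EF_A = 8
ES_B = 8; EF_B = 8+7 = 15
ES_C = 8; EF_C = 8+6 = 14
ES_D = 8; EF_D = 8+5 = 13
ES_E = 14; EF_E = 14+5 = 19
ES_F = 8; EF_F = 8+3 = 11
ES_G = 14; EF_G = 14+3 = 17
ES_H = max(EF_A=8, EF_C=14) = 14; EF_H = 14+2 = 16
ES_I = max(EF_B=15, EF_D=13, EF_E=19, EF_F=11, EF_G=17, EF_H=16) = 19; EF_I = 19+7 = 26
Expected project duration μ = 26 weeks. Critical path: A → C → E → I.

Variance along critical path = 1.000 + 4.000 + 0.111 + 1.000 = 6.111
σ = √6.111 = 2.472 weeks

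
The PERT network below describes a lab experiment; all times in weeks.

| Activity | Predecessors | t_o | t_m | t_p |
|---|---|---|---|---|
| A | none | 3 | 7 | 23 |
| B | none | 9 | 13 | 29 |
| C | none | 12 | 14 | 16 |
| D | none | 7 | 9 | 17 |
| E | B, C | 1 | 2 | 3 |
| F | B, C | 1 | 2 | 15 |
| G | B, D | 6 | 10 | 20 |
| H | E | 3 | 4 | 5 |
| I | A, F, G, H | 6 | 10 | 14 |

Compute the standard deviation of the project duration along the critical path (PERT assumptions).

4.28 weeks

te_A = (3 + 4·7 + 23)/6 = 54/6 = 9; σ²_A = ((23−3)/6)² = 11.111
te_B = (9 + 4·13 + 29)/6 = 90/6 = 15; σ²_B = ((29−9)/6)² = 11.111
te_C = (12 + 4·14 + 16)/6 = 84/6 = 14; σ²_C = ((16−12)/6)² = 0.444
te_D = (7 + 4·9 + 17)/6 = 60/6 = 10; σ²_D = ((17−7)/6)² = 2.778
te_E = (1 + 4·2 + 3)/6 = 12/6 = 2; σ²_E = ((3−1)/6)² = 0.111
te_F = (1 + 4·2 + 15)/6 = 24/6 = 4; σ²_F = ((15−1)/6)² = 5.444
te_G = (6 + 4·10 + 20)/6 = 66/6 = 11; σ²_G = ((20−6)/6)² = 5.444
te_H = (3 + 4·4 + 5)/6 = 24/6 = 4; σ²_H = ((5−3)/6)² = 0.111
te_I = (6 + 4·10 + 14)/6 = 60/6 = 10; σ²_I = ((14−6)/6)² = 1.778

Forward pass:
ES_A = 0; EF_A = 9
ES_B = 0; EF_B = 15
ES_C = 0; EF_C = 14
ES_D = 0; EF_D = 10
ES_E = max(EF_B=15, EF_C=14) = 15; EF_E = 15+2 = 17
ES_F = max(EF_B=15, EF_C=14) = 15; EF_F = 15+4 = 19
ES_G = max(EF_B=15, EF_D=10) = 15; EF_G = 15+11 = 26
ES_H = 17; EF_H = 17+4 = 21
ES_I = max(EF_A=9, EF_F=19, EF_G=26, EF_H=21) = 26; EF_I = 26+10 = 36
Expected project duration μ = 36 weeks. Critical path: B → G → I.

Variance along critical path = 11.111 + 5.444 + 1.778 = 18.333
σ = √18.333 = 4.282 weeks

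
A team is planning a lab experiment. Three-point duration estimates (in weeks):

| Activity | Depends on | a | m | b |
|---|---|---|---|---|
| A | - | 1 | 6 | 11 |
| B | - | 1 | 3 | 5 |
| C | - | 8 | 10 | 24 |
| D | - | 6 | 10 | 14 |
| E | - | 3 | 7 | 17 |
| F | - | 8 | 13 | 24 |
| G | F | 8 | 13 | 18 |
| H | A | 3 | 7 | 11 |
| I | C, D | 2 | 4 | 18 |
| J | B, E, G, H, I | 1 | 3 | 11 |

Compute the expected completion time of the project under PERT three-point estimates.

31 weeks

te_A = (1 + 4·6 + 11)/6 = 36/6 = 6
te_B = (1 + 4·3 + 5)/6 = 18/6 = 3
te_C = (8 + 4·10 + 24)/6 = 72/6 = 12
te_D = (6 + 4·10 + 14)/6 = 60/6 = 10
te_E = (3 + 4·7 + 17)/6 = 48/6 = 8
te_F = (8 + 4·13 + 24)/6 = 84/6 = 14
te_G = (8 + 4·13 + 18)/6 = 78/6 = 13
te_H = (3 + 4·7 + 11)/6 = 42/6 = 7
te_I = (2 + 4·4 + 18)/6 = 36/6 = 6
te_J = (1 + 4·3 + 11)/6 = 24/6 = 4

Forward pass:
ES_A = 0; EF_A = 6
ES_B = 0; EF_B = 3
ES_C = 0; EF_C = 12
ES_D = 0; EF_D = 10
ES_E = 0; EF_E = 8
ES_F = 0; EF_F = 14
ES_G = 14; EF_G = 14+13 = 27
ES_H = 6; EF_H = 6+7 = 13
ES_I = max(EF_C=12, EF_D=10) = 12; EF_I = 12+6 = 18
ES_J = max(EF_B=3, EF_E=8, EF_G=27, EF_H=13, EF_I=18) = 27; EF_J = 27+4 = 31
Expected project duration μ = 31 weeks. Critical path: F → G → J.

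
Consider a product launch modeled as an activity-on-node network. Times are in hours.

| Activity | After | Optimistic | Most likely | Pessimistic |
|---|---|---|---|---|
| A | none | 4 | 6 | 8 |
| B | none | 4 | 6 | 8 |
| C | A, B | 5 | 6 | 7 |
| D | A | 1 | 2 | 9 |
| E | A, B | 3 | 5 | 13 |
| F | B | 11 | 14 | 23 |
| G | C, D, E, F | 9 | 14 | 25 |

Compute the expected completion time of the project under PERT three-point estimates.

te_A = (4 + 4·6 + 8)/6 = 36/6 = 6
te_B = (4 + 4·6 + 8)/6 = 36/6 = 6
te_C = (5 + 4·6 + 7)/6 = 36/6 = 6
te_D = (1 + 4·2 + 9)/6 = 18/6 = 3
te_E = (3 + 4·5 + 13)/6 = 36/6 = 6
te_F = (11 + 4·14 + 23)/6 = 90/6 = 15
te_G = (9 + 4·14 + 25)/6 = 90/6 = 15

Forward pass:
ES_A = 0; EF_A = 6
ES_B = 0; EF_B = 6
ES_C = max(EF_A=6, EF_B=6) = 6; EF_C = 6+6 = 12
ES_D = 6; EF_D = 6+3 = 9
ES_E = max(EF_A=6, EF_B=6) = 6; EF_E = 6+6 = 12
ES_F = 6; EF_F = 6+15 = 21
ES_G = max(EF_C=12, EF_D=9, EF_E=12, EF_F=21) = 21; EF_G = 21+15 = 36
Expected project duration μ = 36 hours. Critical path: B → F → G.

36 hours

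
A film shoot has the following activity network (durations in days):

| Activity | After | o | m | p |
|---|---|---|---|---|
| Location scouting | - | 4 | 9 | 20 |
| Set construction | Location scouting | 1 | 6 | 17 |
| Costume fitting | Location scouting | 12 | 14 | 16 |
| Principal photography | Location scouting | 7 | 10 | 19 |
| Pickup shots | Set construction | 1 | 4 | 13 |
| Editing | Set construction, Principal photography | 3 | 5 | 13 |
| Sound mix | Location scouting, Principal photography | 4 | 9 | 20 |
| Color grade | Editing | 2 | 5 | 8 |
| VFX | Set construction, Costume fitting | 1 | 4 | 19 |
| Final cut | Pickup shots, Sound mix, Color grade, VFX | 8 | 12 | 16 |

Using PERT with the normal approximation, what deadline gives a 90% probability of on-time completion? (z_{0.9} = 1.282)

49.2 days

te_Location scouting = (4 + 4·9 + 20)/6 = 60/6 = 10; σ²_Location scouting = ((20−4)/6)² = 7.111
te_Set construction = (1 + 4·6 + 17)/6 = 42/6 = 7; σ²_Set construction = ((17−1)/6)² = 7.111
te_Costume fitting = (12 + 4·14 + 16)/6 = 84/6 = 14; σ²_Costume fitting = ((16−12)/6)² = 0.444
te_Principal photography = (7 + 4·10 + 19)/6 = 66/6 = 11; σ²_Principal photography = ((19−7)/6)² = 4.000
te_Pickup shots = (1 + 4·4 + 13)/6 = 30/6 = 5; σ²_Pickup shots = ((13−1)/6)² = 4.000
te_Editing = (3 + 4·5 + 13)/6 = 36/6 = 6; σ²_Editing = ((13−3)/6)² = 2.778
te_Sound mix = (4 + 4·9 + 20)/6 = 60/6 = 10; σ²_Sound mix = ((20−4)/6)² = 7.111
te_Color grade = (2 + 4·5 + 8)/6 = 30/6 = 5; σ²_Color grade = ((8−2)/6)² = 1.000
te_VFX = (1 + 4·4 + 19)/6 = 36/6 = 6; σ²_VFX = ((19−1)/6)² = 9.000
te_Final cut = (8 + 4·12 + 16)/6 = 72/6 = 12; σ²_Final cut = ((16−8)/6)² = 1.778

Forward pass:
ES_Location scouting = 0; EF_Location scouting = 10
ES_Set construction = 10; EF_Set construction = 10+7 = 17
ES_Costume fitting = 10; EF_Costume fitting = 10+14 = 24
ES_Principal photography = 10; EF_Principal photography = 10+11 = 21
ES_Pickup shots = 17; EF_Pickup shots = 17+5 = 22
ES_Editing = max(EF_Set construction=17, EF_Principal photography=21) = 21; EF_Editing = 21+6 = 27
ES_Sound mix = max(EF_Location scouting=10, EF_Principal photography=21) = 21; EF_Sound mix = 21+10 = 31
ES_Color grade = 27; EF_Color grade = 27+5 = 32
ES_VFX = max(EF_Set construction=17, EF_Costume fitting=24) = 24; EF_VFX = 24+6 = 30
ES_Final cut = max(EF_Pickup shots=22, EF_Sound mix=31, EF_Color grade=32, EF_VFX=30) = 32; EF_Final cut = 32+12 = 44
Expected project duration μ = 44 days. Critical path: Location scouting → Principal photography → Editing → Color grade → Final cut.

Variance along critical path = 7.111 + 4.000 + 2.778 + 1.000 + 1.778 = 16.667; σ = 4.082 days.
D = μ + z·σ = 44 + 1.282·4.082 = 49.2 days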